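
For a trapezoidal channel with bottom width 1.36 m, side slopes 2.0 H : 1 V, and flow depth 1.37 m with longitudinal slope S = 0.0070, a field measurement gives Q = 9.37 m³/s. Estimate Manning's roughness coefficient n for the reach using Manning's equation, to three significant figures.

A = (b + z·y)·y = (1.36 + 2.0×1.37)×1.37 = 5.617 m²
P = b + 2y√(1+z²) = 1.36 + 2×1.37×√(1+2.0²) = 7.487 m
R = A/P = 5.617/7.487 = 0.7503 m
n = (1/Q)·A·R^(2/3)·S^(1/2) = (1/9.37) × 5.617 × 0.8257 × 0.08367 = 0.04141

0.0414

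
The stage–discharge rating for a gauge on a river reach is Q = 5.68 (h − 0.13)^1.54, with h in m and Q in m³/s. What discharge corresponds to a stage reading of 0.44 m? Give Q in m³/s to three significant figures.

0.936 m³/s

Q = 5.68 × (0.44 − 0.13)^1.54 = 5.68 × 0.31^1.54 = 0.9355 m³/s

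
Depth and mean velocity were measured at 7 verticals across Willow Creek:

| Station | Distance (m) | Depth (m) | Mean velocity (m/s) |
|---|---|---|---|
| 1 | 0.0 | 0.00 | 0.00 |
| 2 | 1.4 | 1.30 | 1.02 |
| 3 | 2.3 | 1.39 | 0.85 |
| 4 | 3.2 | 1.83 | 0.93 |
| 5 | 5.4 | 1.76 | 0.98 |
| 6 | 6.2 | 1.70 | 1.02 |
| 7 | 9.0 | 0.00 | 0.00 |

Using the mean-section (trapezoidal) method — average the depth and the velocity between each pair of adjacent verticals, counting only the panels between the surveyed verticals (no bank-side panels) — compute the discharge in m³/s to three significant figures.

9.25 m³/s

Panel 1-2: Δb = 1.4 m, d̄ = (0.00+1.30)/2 = 0.65, v̄ = (0.00+1.02)/2 = 0.51 → q = 1.4×0.65×0.51 = 0.4641 m³/s
Panel 2-3: Δb = 0.9 m, d̄ = (1.30+1.39)/2 = 1.345, v̄ = (1.02+0.85)/2 = 0.935 → q = 0.9×1.345×0.935 = 1.132 m³/s
Panel 3-4: Δb = 0.9 m, d̄ = (1.39+1.83)/2 = 1.61, v̄ = (0.85+0.93)/2 = 0.89 → q = 0.9×1.61×0.89 = 1.290 m³/s
Panel 4-5: Δb = 2.2 m, d̄ = (1.83+1.76)/2 = 1.795, v̄ = (0.93+0.98)/2 = 0.955 → q = 2.2×1.795×0.955 = 3.771 m³/s
Panel 5-6: Δb = 0.8 m, d̄ = (1.76+1.70)/2 = 1.73, v̄ = (0.98+1.02)/2 = 1 → q = 0.8×1.73×1 = 1.384 m³/s
Panel 6-7: Δb = 2.8 m, d̄ = (1.70+0.00)/2 = 0.85, v̄ = (1.02+0.00)/2 = 0.51 → q = 2.8×0.85×0.51 = 1.214 m³/s
Q = Σ q = 9.255 m³/s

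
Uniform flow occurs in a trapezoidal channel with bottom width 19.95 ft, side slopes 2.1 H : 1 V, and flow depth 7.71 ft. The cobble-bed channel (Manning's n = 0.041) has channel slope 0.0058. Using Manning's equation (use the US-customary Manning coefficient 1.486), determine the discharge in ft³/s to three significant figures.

2250 ft³/s

A = (b + z·y)·y = (19.95 + 2.1×7.71)×7.71 = 278.6 ft²
P = b + 2y√(1+z²) = 19.95 + 2×7.71×√(1+2.1²) = 55.82 ft
R = A/P = 278.6/55.82 = 4.992 ft
Q = (1.486/n)·A·R^(2/3)·S^(1/2) = (1.486/0.041) × 278.6 × 4.992^(2/3) × 0.0058^(1/2) = 2247 ft³/s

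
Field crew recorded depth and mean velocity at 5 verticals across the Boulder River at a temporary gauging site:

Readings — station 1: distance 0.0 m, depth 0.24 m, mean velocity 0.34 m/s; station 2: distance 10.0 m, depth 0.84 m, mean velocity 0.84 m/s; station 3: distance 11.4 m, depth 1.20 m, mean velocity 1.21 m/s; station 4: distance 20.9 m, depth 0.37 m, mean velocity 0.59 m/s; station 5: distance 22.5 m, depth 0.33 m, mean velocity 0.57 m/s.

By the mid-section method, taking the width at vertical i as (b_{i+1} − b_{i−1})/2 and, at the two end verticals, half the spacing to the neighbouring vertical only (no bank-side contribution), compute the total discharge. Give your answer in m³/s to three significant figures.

13.7 m³/s

w_1 = (10.0 − 0.0)/2 = 5 m; q_1 = 0.34 × 0.24 × 5 = 0.4080 m³/s
w_2 = (11.4 − 0.0)/2 = 5.7 m; q_2 = 0.84 × 0.84 × 5.7 = 4.022 m³/s
w_3 = (20.9 − 10.0)/2 = 5.45 m; q_3 = 1.21 × 1.20 × 5.45 = 7.913 m³/s
w_4 = (22.5 − 11.4)/2 = 5.55 m; q_4 = 0.59 × 0.37 × 5.55 = 1.212 m³/s
w_5 = (22.5 − 20.9)/2 = 0.8 m; q_5 = 0.57 × 0.33 × 0.8 = 0.1505 m³/s
Q = Σ qᵢ = 13.71 m³/s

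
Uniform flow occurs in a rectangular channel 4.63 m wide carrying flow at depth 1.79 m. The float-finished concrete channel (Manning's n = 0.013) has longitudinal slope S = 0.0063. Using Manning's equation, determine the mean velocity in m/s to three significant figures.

6.14 m/s

A = b·y = 4.63 × 1.79 = 8.288 m²
P = b + 2y = 4.63 + 2×1.79 = 8.210 m
R = A/P = 8.288/8.210 = 1.009 m
Q = (1/n)·A·R^(2/3)·S^(1/2) = (1/0.013) × 8.288 × 1.009^(2/3) × 0.0063^(1/2) = 50.92 m³/s
V = Q/A = 50.92/8.288 = 6.144 m/s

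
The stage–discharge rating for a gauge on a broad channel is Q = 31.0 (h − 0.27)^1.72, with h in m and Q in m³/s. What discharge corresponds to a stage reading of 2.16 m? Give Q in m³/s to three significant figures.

Q = 31.0 × (2.16 − 0.27)^1.72 = 31.0 × 1.89^1.72 = 92.66 m³/s

92.7 m³/s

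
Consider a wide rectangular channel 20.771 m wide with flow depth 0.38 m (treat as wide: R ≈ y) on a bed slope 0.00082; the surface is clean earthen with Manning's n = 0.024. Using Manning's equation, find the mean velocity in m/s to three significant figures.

A = b·y = 20.771 × 0.38 = 7.893 m²
Wide channel: R ≈ y = 0.38 m
Q = (1/n)·A·R^(2/3)·S^(1/2) = (1/0.024) × 7.893 × 0.3800^(2/3) × 0.00082^(1/2) = 4.941 m³/s
V = Q/A = 4.941/7.893 = 0.6260 m/s

0.626 m/s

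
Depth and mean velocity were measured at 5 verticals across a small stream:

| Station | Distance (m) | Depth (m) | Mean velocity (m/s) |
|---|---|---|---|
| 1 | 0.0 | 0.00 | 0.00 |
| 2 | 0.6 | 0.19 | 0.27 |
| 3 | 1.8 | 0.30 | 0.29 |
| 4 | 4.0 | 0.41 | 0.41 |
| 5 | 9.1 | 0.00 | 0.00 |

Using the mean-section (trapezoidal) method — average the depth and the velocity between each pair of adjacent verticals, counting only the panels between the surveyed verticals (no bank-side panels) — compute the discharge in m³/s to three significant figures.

Panel 1-2: Δb = 0.6 m, d̄ = (0.00+0.19)/2 = 0.095, v̄ = (0.00+0.27)/2 = 0.135 → q = 0.6×0.095×0.135 = 0.007695 m³/s
Panel 2-3: Δb = 1.2 m, d̄ = (0.19+0.30)/2 = 0.245, v̄ = (0.27+0.29)/2 = 0.28 → q = 1.2×0.245×0.28 = 0.08232 m³/s
Panel 3-4: Δb = 2.2 m, d̄ = (0.30+0.41)/2 = 0.355, v̄ = (0.29+0.41)/2 = 0.35 → q = 2.2×0.355×0.35 = 0.2734 m³/s
Panel 4-5: Δb = 5.1 m, d̄ = (0.41+0.00)/2 = 0.205, v̄ = (0.41+0.00)/2 = 0.205 → q = 5.1×0.205×0.205 = 0.2143 m³/s
Q = Σ q = 0.5777 m³/s

0.578 m³/s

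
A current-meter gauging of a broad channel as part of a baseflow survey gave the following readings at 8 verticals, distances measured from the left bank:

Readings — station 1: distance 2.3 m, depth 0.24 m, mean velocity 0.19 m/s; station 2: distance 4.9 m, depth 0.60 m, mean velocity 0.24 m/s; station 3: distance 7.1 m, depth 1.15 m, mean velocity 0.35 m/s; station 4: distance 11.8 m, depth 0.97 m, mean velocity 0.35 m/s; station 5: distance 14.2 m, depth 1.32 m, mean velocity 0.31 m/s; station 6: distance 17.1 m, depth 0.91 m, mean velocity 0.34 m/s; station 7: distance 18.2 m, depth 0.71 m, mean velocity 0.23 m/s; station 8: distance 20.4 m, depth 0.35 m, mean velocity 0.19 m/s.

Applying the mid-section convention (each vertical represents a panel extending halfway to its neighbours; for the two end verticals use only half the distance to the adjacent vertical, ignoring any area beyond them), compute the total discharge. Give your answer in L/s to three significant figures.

5040 L/s

w_1 = (4.9 − 2.3)/2 = 1.3 m; q_1 = 0.19 × 0.24 × 1.3 = 0.05928 m³/s
w_2 = (7.1 − 2.3)/2 = 2.4 m; q_2 = 0.24 × 0.60 × 2.4 = 0.3456 m³/s
w_3 = (11.8 − 4.9)/2 = 3.45 m; q_3 = 0.35 × 1.15 × 3.45 = 1.389 m³/s
w_4 = (14.2 − 7.1)/2 = 3.55 m; q_4 = 0.35 × 0.97 × 3.55 = 1.205 m³/s
w_5 = (17.1 − 11.8)/2 = 2.65 m; q_5 = 0.31 × 1.32 × 2.65 = 1.084 m³/s
w_6 = (18.2 − 14.2)/2 = 2 m; q_6 = 0.34 × 0.91 × 2 = 0.6188 m³/s
w_7 = (20.4 − 17.1)/2 = 1.65 m; q_7 = 0.23 × 0.71 × 1.65 = 0.2694 m³/s
w_8 = (20.4 − 18.2)/2 = 1.1 m; q_8 = 0.19 × 0.35 × 1.1 = 0.07315 m³/s
Q = Σ qᵢ = 5.045 m³/s
= 5.045 × 1000 = 5045 L/s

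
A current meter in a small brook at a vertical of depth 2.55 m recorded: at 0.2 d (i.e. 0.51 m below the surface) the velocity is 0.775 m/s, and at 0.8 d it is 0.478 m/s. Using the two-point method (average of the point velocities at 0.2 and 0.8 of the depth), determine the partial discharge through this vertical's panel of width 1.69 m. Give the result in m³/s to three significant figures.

2.70 m³/s

v̄ = (0.775 + 0.478) / 2 = 0.6265 m/s
q = v̄ × d × w = 0.6265 × 2.55 × 1.69 = 2.700 m³/s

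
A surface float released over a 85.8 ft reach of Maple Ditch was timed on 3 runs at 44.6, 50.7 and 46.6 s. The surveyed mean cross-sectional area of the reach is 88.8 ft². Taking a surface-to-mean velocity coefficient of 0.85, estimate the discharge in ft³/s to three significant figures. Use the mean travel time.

137 ft³/s

t̄ = (44.6 + 50.7 + 46.6) / 3 = 47.3 s
v_surface = L / t̄ = 85.8 / 47.3 = 1.814 ft/s
v_mean = 0.85 × 1.814 = 1.542 ft/s
Q = A × v_mean = 88.8 × 1.542 = 136.9 ft³/s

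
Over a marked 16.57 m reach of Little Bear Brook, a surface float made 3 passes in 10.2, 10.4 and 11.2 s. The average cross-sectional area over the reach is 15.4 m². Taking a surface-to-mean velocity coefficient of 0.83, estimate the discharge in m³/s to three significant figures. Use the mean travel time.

20.0 m³/s

t̄ = (10.2 + 10.4 + 11.2) / 3 = 10.6 s
v_surface = L / t̄ = 16.57 / 10.6 = 1.563 m/s
v_mean = 0.83 × 1.563 = 1.297 m/s
Q = A × v_mean = 15.4 × 1.297 = 19.98 m³/s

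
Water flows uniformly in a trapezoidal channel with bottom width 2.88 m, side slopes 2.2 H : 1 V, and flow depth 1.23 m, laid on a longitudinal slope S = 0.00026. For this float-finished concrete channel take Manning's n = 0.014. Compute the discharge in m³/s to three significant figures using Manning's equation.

6.70 m³/s

A = (b + z·y)·y = (2.88 + 2.2×1.23)×1.23 = 6.871 m²
P = b + 2y√(1+z²) = 2.88 + 2×1.23×√(1+2.2²) = 8.825 m
R = A/P = 6.871/8.825 = 0.7786 m
Q = (1/n)·A·R^(2/3)·S^(1/2) = (1/0.014) × 6.871 × 0.7786^(2/3) × 0.00026^(1/2) = 6.697 m³/s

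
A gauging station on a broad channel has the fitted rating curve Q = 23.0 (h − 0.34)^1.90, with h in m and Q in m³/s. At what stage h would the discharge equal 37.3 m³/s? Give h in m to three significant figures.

h − h₀ = (Q/C)^(1/b) = (37.3/23.0)^(1/1.90) = 1.290 m
h = 0.34 + 1.290 = 1.630 m

1.63 m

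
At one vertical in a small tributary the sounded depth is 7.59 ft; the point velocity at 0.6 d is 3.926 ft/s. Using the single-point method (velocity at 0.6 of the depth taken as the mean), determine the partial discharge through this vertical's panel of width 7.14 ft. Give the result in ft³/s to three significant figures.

213 ft³/s

v̄ = v₀.₆ = 3.926 ft/s
q = v̄ × d × w = 3.926 × 7.59 × 7.14 = 212.8 ft³/s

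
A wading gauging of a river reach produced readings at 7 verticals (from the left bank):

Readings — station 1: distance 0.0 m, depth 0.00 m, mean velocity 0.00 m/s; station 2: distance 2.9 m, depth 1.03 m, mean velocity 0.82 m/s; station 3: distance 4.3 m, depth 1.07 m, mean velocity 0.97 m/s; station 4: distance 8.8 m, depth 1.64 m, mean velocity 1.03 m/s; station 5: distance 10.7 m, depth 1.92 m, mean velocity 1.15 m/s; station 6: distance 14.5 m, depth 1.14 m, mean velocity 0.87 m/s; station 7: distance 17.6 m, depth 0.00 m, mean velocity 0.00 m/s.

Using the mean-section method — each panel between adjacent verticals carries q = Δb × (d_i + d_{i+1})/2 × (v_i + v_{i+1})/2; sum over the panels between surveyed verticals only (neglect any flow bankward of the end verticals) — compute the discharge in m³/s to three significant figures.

18.4 m³/s

Panel 1-2: Δb = 2.9 m, d̄ = (0.00+1.03)/2 = 0.515, v̄ = (0.00+0.82)/2 = 0.41 → q = 2.9×0.515×0.41 = 0.6123 m³/s
Panel 2-3: Δb = 1.4 m, d̄ = (1.03+1.07)/2 = 1.05, v̄ = (0.82+0.97)/2 = 0.895 → q = 1.4×1.05×0.895 = 1.316 m³/s
Panel 3-4: Δb = 4.5 m, d̄ = (1.07+1.64)/2 = 1.355, v̄ = (0.97+1.03)/2 = 1 → q = 4.5×1.355×1 = 6.098 m³/s
Panel 4-5: Δb = 1.9 m, d̄ = (1.64+1.92)/2 = 1.78, v̄ = (1.03+1.15)/2 = 1.09 → q = 1.9×1.78×1.09 = 3.686 m³/s
Panel 5-6: Δb = 3.8 m, d̄ = (1.92+1.14)/2 = 1.53, v̄ = (1.15+0.87)/2 = 1.01 → q = 3.8×1.53×1.01 = 5.872 m³/s
Panel 6-7: Δb = 3.1 m, d̄ = (1.14+0.00)/2 = 0.57, v̄ = (0.87+0.00)/2 = 0.435 → q = 3.1×0.57×0.435 = 0.7686 m³/s
Q = Σ q = 18.35 m³/s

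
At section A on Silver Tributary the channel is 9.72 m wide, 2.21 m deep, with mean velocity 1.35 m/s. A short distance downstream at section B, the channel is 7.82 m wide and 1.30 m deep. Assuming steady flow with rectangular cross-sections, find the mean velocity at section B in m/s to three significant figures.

2.85 m/s

Q = A₁V₁ = (9.72×2.21) × 1.35 = 29.00 m³/s
A₂ = 7.82 × 1.30 = 10.17 m²
V₂ = Q/A₂ = 29.00/10.17 = 2.853 m/s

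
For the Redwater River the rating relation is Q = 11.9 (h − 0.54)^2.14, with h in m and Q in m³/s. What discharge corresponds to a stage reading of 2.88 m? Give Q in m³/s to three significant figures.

Q = 11.9 × (2.88 − 0.54)^2.14 = 11.9 × 2.34^2.14 = 73.40 m³/s

73.4 m³/s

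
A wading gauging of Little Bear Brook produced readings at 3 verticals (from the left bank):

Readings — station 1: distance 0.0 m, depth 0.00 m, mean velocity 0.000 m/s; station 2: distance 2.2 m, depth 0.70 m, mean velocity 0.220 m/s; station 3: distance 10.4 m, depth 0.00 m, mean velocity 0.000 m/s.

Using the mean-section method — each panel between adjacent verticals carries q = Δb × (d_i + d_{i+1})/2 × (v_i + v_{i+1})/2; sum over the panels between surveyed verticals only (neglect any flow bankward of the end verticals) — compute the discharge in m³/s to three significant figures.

Panel 1-2: Δb = 2.2 m, d̄ = (0.00+0.70)/2 = 0.35, v̄ = (0.000+0.220)/2 = 0.11 → q = 2.2×0.35×0.11 = 0.08470 m³/s
Panel 2-3: Δb = 8.2 m, d̄ = (0.70+0.00)/2 = 0.35, v̄ = (0.220+0.000)/2 = 0.11 → q = 8.2×0.35×0.11 = 0.3157 m³/s
Q = Σ q = 0.4004 m³/s

0.400 m³/s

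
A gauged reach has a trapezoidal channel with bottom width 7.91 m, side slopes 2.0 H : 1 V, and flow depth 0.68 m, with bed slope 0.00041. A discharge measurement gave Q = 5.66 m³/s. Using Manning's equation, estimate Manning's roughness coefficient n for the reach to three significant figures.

0.0156

A = (b + z·y)·y = (7.91 + 2.0×0.68)×0.68 = 6.304 m²
P = b + 2y√(1+z²) = 7.91 + 2×0.68×√(1+2.0²) = 10.95 m
R = A/P = 6.304/10.95 = 0.5756 m
n = (1/Q)·A·R^(2/3)·S^(1/2) = (1/5.66) × 6.304 × 0.6920 × 0.02025 = 0.01560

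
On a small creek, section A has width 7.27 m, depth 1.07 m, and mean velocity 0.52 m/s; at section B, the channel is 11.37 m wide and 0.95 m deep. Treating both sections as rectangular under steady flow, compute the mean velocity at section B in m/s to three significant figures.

0.374 m/s

Q = A₁V₁ = (7.27×1.07) × 0.52 = 4.045 m³/s
A₂ = 11.37 × 0.95 = 10.80 m²
V₂ = Q/A₂ = 4.045/10.80 = 0.3745 m/s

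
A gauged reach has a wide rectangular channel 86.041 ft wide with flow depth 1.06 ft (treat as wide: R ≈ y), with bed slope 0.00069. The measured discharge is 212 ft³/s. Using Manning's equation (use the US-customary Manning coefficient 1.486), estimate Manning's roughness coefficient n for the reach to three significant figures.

A = b·y = 86.041 × 1.06 = 91.20 ft²
Wide channel: R ≈ y = 1.06 ft
n = (1.486/Q)·A·R^(2/3)·S^(1/2) = (1.486/212) × 91.20 × 1.040 × 0.02627 = 0.01746

0.0175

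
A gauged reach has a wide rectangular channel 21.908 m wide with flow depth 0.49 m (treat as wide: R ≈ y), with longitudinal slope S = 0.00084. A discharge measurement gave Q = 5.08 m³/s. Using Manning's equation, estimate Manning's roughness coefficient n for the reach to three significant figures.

A = b·y = 21.908 × 0.49 = 10.73 m²
Wide channel: R ≈ y = 0.49 m
n = (1/Q)·A·R^(2/3)·S^(1/2) = (1/5.08) × 10.73 × 0.6215 × 0.02898 = 0.03807

0.0381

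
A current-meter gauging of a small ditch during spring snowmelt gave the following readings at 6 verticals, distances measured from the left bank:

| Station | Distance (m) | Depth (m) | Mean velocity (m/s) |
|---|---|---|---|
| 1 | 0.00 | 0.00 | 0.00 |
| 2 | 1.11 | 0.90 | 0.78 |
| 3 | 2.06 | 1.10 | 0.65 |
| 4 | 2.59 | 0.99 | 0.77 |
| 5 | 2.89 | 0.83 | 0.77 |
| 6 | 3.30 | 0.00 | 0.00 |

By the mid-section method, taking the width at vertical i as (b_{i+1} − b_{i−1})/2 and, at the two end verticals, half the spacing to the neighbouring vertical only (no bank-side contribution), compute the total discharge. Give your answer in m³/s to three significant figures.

1.80 m³/s

w_2 = (2.06 − 0.00)/2 = 1.03 m; q_2 = 0.78 × 0.90 × 1.03 = 0.7231 m³/s
w_3 = (2.59 − 1.11)/2 = 0.74 m; q_3 = 0.65 × 1.10 × 0.74 = 0.5291 m³/s
w_4 = (2.89 − 2.06)/2 = 0.415 m; q_4 = 0.77 × 0.99 × 0.415 = 0.3164 m³/s
w_5 = (3.30 − 2.59)/2 = 0.355 m; q_5 = 0.77 × 0.83 × 0.355 = 0.2269 m³/s
Stations 1, 6 contribute zero (depth or velocity is 0).
Q = Σ qᵢ = 1.795 m³/s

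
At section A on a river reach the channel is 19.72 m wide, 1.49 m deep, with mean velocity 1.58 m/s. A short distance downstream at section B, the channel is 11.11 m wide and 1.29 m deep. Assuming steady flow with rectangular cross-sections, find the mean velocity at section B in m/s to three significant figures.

3.24 m/s

Q = A₁V₁ = (19.72×1.49) × 1.58 = 46.42 m³/s
A₂ = 11.11 × 1.29 = 14.33 m²
V₂ = Q/A₂ = 46.42/14.33 = 3.239 m/s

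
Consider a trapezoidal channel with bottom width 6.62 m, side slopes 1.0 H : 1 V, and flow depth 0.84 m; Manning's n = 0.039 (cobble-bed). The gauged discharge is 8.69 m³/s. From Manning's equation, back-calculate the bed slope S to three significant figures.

A = (b + z·y)·y = (6.62 + 1.0×0.84)×0.84 = 6.266 m²
P = b + 2y√(1+z²) = 6.62 + 2×0.84×√(1+1.0²) = 8.996 m
R = A/P = 6.266/8.996 = 0.6966 m
S = (Q·n / (1·A·R^(2/3)))² = (8.69×0.039 / (1×6.266×0.7858))² = 0.004737

0.00474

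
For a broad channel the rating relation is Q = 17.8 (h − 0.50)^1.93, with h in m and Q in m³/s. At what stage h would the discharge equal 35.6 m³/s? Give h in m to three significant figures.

h − h₀ = (Q/C)^(1/b) = (35.6/17.8)^(1/1.93) = 1.432 m
h = 0.50 + 1.432 = 1.932 m

1.93 m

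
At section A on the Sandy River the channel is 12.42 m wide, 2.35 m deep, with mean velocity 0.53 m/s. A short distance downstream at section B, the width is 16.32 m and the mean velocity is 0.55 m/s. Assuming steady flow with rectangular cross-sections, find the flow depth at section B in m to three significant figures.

Q = A₁V₁ = (12.42×2.35) × 0.53 = 15.47 m³/s
d₂ = Q/(b₂ V₂) = 15.47/(16.32×0.55) = 1.723 m

1.72 m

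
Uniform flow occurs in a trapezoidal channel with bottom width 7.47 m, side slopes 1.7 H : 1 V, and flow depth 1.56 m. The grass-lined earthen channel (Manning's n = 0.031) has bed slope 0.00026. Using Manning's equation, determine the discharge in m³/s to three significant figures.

A = (b + z·y)·y = (7.47 + 1.7×1.56)×1.56 = 15.79 m²
P = b + 2y√(1+z²) = 7.47 + 2×1.56×√(1+1.7²) = 13.62 m
R = A/P = 15.79/13.62 = 1.159 m
Q = (1/n)·A·R^(2/3)·S^(1/2) = (1/0.031) × 15.79 × 1.159^(2/3) × 0.00026^(1/2) = 9.063 m³/s

9.06 m³/s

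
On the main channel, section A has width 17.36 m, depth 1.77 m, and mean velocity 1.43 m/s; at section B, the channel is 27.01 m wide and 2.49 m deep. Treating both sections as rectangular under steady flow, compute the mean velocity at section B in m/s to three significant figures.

0.653 m/s

Q = A₁V₁ = (17.36×1.77) × 1.43 = 43.94 m³/s
A₂ = 27.01 × 2.49 = 67.25 m²
V₂ = Q/A₂ = 43.94/67.25 = 0.6533 m/s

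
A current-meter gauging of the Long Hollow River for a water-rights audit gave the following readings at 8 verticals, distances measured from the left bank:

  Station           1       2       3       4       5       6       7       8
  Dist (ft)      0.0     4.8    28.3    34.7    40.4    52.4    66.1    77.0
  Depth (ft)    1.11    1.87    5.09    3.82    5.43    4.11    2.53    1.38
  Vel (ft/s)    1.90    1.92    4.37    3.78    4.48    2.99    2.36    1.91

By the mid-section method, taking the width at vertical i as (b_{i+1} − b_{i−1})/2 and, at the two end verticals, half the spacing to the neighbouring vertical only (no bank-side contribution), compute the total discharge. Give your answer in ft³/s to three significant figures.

937 ft³/s

w_1 = (4.8 − 0.0)/2 = 2.4 ft; q_1 = 1.90 × 1.11 × 2.4 = 5.062 ft³/s
w_2 = (28.3 − 0.0)/2 = 14.15 ft; q_2 = 1.92 × 1.87 × 14.15 = 50.80 ft³/s
w_3 = (34.7 − 4.8)/2 = 14.95 ft; q_3 = 4.37 × 5.09 × 14.95 = 332.5 ft³/s
w_4 = (40.4 − 28.3)/2 = 6.05 ft; q_4 = 3.78 × 3.82 × 6.05 = 87.36 ft³/s
w_5 = (52.4 − 34.7)/2 = 8.85 ft; q_5 = 4.48 × 5.43 × 8.85 = 215.3 ft³/s
w_6 = (66.1 − 40.4)/2 = 12.85 ft; q_6 = 2.99 × 4.11 × 12.85 = 157.9 ft³/s
w_7 = (77.0 − 52.4)/2 = 12.3 ft; q_7 = 2.36 × 2.53 × 12.3 = 73.44 ft³/s
w_8 = (77.0 − 66.1)/2 = 5.45 ft; q_8 = 1.91 × 1.38 × 5.45 = 14.37 ft³/s
Q = Σ qᵢ = 936.8 ft³/s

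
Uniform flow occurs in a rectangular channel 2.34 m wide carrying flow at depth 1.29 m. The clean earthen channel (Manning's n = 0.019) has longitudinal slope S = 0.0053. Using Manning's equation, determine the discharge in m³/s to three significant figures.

A = b·y = 2.34 × 1.29 = 3.019 m²
P = b + 2y = 2.34 + 2×1.29 = 4.920 m
R = A/P = 3.019/4.920 = 0.6135 m
Q = (1/n)·A·R^(2/3)·S^(1/2) = (1/0.019) × 3.019 × 0.6135^(2/3) × 0.0053^(1/2) = 8.351 m³/s

8.35 m³/s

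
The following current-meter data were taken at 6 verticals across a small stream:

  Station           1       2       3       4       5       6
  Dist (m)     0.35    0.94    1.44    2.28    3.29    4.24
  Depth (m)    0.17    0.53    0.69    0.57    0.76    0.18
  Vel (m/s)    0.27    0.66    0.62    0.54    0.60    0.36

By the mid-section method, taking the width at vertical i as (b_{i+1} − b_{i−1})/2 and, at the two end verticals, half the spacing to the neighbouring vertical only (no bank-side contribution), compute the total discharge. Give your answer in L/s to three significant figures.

1250 L/s

w_1 = (0.94 − 0.35)/2 = 0.295 m; q_1 = 0.27 × 0.17 × 0.295 = 0.01354 m³/s
w_2 = (1.44 − 0.35)/2 = 0.545 m; q_2 = 0.66 × 0.53 × 0.545 = 0.1906 m³/s
w_3 = (2.28 − 0.94)/2 = 0.67 m; q_3 = 0.62 × 0.69 × 0.67 = 0.2866 m³/s
w_4 = (3.29 − 1.44)/2 = 0.925 m; q_4 = 0.54 × 0.57 × 0.925 = 0.2847 m³/s
w_5 = (4.24 − 2.28)/2 = 0.98 m; q_5 = 0.60 × 0.76 × 0.98 = 0.4469 m³/s
w_6 = (4.24 − 3.29)/2 = 0.475 m; q_6 = 0.36 × 0.18 × 0.475 = 0.03078 m³/s
Q = Σ qᵢ = 1.253 m³/s
= 1.253 × 1000 = 1253 L/s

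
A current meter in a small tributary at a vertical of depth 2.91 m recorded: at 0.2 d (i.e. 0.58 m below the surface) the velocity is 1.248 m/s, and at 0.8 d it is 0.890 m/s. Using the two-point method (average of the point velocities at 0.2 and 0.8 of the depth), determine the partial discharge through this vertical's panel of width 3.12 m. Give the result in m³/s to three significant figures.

v̄ = (1.248 + 0.890) / 2 = 1.069 m/s
q = v̄ × d × w = 1.069 × 2.91 × 3.12 = 9.706 m³/s

9.71 m³/s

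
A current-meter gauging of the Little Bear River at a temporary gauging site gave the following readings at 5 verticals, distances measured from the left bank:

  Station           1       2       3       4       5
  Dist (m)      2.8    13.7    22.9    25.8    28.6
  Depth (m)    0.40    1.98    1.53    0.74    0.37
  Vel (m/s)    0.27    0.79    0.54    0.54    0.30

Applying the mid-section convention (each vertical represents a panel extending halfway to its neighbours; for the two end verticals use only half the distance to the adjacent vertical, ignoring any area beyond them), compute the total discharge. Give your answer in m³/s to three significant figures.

22.6 m³/s

w_1 = (13.7 − 2.8)/2 = 5.45 m; q_1 = 0.27 × 0.40 × 5.45 = 0.5886 m³/s
w_2 = (22.9 − 2.8)/2 = 10.05 m; q_2 = 0.79 × 1.98 × 10.05 = 15.72 m³/s
w_3 = (25.8 − 13.7)/2 = 6.05 m; q_3 = 0.54 × 1.53 × 6.05 = 4.999 m³/s
w_4 = (28.6 − 22.9)/2 = 2.85 m; q_4 = 0.54 × 0.74 × 2.85 = 1.139 m³/s
w_5 = (28.6 − 25.8)/2 = 1.4 m; q_5 = 0.30 × 0.37 × 1.4 = 0.1554 m³/s
Q = Σ qᵢ = 22.60 m³/s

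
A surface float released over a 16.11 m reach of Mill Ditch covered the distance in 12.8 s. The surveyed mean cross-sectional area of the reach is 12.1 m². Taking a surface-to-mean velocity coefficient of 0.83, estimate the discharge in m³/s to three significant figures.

v_surface = L / t̄ = 16.11 / 12.8 = 1.259 m/s
v_mean = 0.83 × 1.259 = 1.045 m/s
Q = A × v_mean = 12.1 × 1.045 = 12.64 m³/s

12.6 m³/s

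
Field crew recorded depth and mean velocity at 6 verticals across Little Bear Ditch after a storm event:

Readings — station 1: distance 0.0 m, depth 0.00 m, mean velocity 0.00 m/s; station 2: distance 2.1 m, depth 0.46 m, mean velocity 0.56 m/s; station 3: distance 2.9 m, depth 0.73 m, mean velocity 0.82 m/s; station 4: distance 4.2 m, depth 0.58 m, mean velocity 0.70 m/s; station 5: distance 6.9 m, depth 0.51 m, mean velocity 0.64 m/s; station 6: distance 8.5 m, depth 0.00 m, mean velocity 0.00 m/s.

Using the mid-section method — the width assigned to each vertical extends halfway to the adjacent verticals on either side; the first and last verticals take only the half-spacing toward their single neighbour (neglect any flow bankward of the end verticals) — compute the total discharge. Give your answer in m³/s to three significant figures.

w_2 = (2.9 − 0.0)/2 = 1.45 m; q_2 = 0.56 × 0.46 × 1.45 = 0.3735 m³/s
w_3 = (4.2 − 2.1)/2 = 1.05 m; q_3 = 0.82 × 0.73 × 1.05 = 0.6285 m³/s
w_4 = (6.9 − 2.9)/2 = 2 m; q_4 = 0.70 × 0.58 × 2 = 0.8120 m³/s
w_5 = (8.5 − 4.2)/2 = 2.15 m; q_5 = 0.64 × 0.51 × 2.15 = 0.7018 m³/s
Stations 1, 6 contribute zero (depth or velocity is 0).
Q = Σ qᵢ = 2.516 m³/s

2.52 m³/s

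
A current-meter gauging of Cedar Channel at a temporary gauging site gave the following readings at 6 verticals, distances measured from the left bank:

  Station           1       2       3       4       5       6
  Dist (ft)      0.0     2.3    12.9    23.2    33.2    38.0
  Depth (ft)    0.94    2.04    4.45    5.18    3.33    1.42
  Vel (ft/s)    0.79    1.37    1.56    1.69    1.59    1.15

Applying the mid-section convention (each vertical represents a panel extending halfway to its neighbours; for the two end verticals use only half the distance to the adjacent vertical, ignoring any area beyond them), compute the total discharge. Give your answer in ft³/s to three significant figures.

223 ft³/s

w_1 = (2.3 − 0.0)/2 = 1.15 ft; q_1 = 0.79 × 0.94 × 1.15 = 0.8540 ft³/s
w_2 = (12.9 − 0.0)/2 = 6.45 ft; q_2 = 1.37 × 2.04 × 6.45 = 18.03 ft³/s
w_3 = (23.2 − 2.3)/2 = 10.45 ft; q_3 = 1.56 × 4.45 × 10.45 = 72.54 ft³/s
w_4 = (33.2 − 12.9)/2 = 10.15 ft; q_4 = 1.69 × 5.18 × 10.15 = 88.86 ft³/s
w_5 = (38.0 − 23.2)/2 = 7.4 ft; q_5 = 1.59 × 3.33 × 7.4 = 39.18 ft³/s
w_6 = (38.0 − 33.2)/2 = 2.4 ft; q_6 = 1.15 × 1.42 × 2.4 = 3.919 ft³/s
Q = Σ qᵢ = 223.4 ft³/s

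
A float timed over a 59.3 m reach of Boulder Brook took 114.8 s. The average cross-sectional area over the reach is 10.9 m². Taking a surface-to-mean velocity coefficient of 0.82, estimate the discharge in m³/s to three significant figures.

v_surface = L / t̄ = 59.3 / 114.8 = 0.5166 m/s
v_mean = 0.82 × 0.5166 = 0.4236 m/s
Q = A × v_mean = 10.9 × 0.4236 = 4.617 m³/s

4.62 m³/s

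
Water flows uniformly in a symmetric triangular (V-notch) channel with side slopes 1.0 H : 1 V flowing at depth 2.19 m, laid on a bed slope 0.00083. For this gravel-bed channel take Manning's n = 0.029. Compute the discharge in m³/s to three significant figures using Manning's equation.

4.02 m³/s

A = z·y² = 1.0×2.19² = 4.796 m²
P = 2y√(1+z²) = 2×2.19×√(1+1.0²) = 6.194 m
R = A/P = 4.796/6.194 = 0.7743 m
Q = (1/n)·A·R^(2/3)·S^(1/2) = (1/0.029) × 4.796 × 0.7743^(2/3) × 0.00083^(1/2) = 4.018 m³/s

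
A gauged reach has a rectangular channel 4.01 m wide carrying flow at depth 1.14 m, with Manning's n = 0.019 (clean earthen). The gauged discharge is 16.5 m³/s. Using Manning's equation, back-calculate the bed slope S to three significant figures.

0.00720

A = b·y = 4.01 × 1.14 = 4.571 m²
P = b + 2y = 4.01 + 2×1.14 = 6.290 m
R = A/P = 4.571/6.290 = 0.7268 m
S = (Q·n / (1·A·R^(2/3)))² = (16.5×0.019 / (1×4.571×0.8083))² = 0.007197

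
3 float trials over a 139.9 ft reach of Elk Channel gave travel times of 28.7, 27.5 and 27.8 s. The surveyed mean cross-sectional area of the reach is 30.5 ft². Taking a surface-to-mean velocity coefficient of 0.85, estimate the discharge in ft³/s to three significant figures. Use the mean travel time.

t̄ = (28.7 + 27.5 + 27.8) / 3 = 28 s
v_surface = L / t̄ = 139.9 / 28 = 4.996 ft/s
v_mean = 0.85 × 4.996 = 4.247 ft/s
Q = A × v_mean = 30.5 × 4.247 = 129.5 ft³/s

130 ft³/s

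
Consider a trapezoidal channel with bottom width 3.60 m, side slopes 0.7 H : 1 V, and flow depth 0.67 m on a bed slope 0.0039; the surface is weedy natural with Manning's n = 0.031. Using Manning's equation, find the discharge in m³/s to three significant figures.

A = (b + z·y)·y = (3.60 + 0.7×0.67)×0.67 = 2.726 m²
P = b + 2y√(1+z²) = 3.60 + 2×0.67×√(1+0.7²) = 5.236 m
R = A/P = 2.726/5.236 = 0.5207 m
Q = (1/n)·A·R^(2/3)·S^(1/2) = (1/0.031) × 2.726 × 0.5207^(2/3) × 0.0039^(1/2) = 3.555 m³/s

3.55 m³/s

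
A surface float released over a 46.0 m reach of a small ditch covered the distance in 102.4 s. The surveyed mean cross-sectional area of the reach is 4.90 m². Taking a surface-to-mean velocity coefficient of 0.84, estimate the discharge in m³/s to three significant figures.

1.85 m³/s

v_surface = L / t̄ = 46.0 / 102.4 = 0.4492 m/s
v_mean = 0.84 × 0.4492 = 0.3773 m/s
Q = A × v_mean = 4.90 × 0.3773 = 1.849 m³/s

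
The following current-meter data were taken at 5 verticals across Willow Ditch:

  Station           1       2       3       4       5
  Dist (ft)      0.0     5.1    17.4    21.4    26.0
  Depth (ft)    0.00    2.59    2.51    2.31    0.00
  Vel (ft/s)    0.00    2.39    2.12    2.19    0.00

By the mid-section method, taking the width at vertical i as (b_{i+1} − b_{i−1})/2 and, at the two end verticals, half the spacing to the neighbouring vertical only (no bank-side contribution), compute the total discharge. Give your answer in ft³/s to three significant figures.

w_2 = (17.4 − 0.0)/2 = 8.7 ft; q_2 = 2.39 × 2.59 × 8.7 = 53.85 ft³/s
w_3 = (21.4 − 5.1)/2 = 8.15 ft; q_3 = 2.12 × 2.51 × 8.15 = 43.37 ft³/s
w_4 = (26.0 − 17.4)/2 = 4.3 ft; q_4 = 2.19 × 2.31 × 4.3 = 21.75 ft³/s
Stations 1, 5 contribute zero (depth or velocity is 0).
Q = Σ qᵢ = 119.0 ft³/s

119 ft³/s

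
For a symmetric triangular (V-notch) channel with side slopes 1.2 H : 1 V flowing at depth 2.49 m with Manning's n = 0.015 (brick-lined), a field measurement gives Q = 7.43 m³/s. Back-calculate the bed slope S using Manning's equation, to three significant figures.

A = z·y² = 1.2×2.49² = 7.440 m²
P = 2y√(1+z²) = 2×2.49×√(1+1.2²) = 7.779 m
R = A/P = 7.440/7.779 = 0.9564 m
S = (Q·n / (1·A·R^(2/3)))² = (7.43×0.015 / (1×7.440×0.9707))² = 0.0002381

0.000238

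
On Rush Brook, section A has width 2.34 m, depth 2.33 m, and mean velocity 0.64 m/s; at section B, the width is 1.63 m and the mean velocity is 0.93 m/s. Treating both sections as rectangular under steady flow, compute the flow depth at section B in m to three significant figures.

Q = A₁V₁ = (2.34×2.33) × 0.64 = 3.489 m³/s
d₂ = Q/(b₂ V₂) = 3.489/(1.63×0.93) = 2.302 m

2.30 m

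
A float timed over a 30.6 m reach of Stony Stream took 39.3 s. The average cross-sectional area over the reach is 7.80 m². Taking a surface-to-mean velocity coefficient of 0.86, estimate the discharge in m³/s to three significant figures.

5.22 m³/s

v_surface = L / t̄ = 30.6 / 39.3 = 0.7786 m/s
v_mean = 0.86 × 0.7786 = 0.6696 m/s
Q = A × v_mean = 7.80 × 0.6696 = 5.223 m³/s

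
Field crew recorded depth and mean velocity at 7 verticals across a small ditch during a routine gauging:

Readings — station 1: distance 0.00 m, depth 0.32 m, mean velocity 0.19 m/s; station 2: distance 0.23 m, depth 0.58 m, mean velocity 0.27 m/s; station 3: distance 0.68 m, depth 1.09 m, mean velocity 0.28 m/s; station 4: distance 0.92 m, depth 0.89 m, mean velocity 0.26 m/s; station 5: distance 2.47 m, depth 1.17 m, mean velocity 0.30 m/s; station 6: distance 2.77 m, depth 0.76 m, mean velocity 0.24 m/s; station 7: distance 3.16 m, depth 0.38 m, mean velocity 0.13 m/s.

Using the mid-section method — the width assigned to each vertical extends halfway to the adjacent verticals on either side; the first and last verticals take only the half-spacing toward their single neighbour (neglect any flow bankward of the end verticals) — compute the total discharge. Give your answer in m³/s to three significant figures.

w_1 = (0.23 − 0.00)/2 = 0.115 m; q_1 = 0.19 × 0.32 × 0.115 = 0.006992 m³/s
w_2 = (0.68 − 0.00)/2 = 0.34 m; q_2 = 0.27 × 0.58 × 0.34 = 0.05324 m³/s
w_3 = (0.92 − 0.23)/2 = 0.345 m; q_3 = 0.28 × 1.09 × 0.345 = 0.1053 m³/s
w_4 = (2.47 − 0.68)/2 = 0.895 m; q_4 = 0.26 × 0.89 × 0.895 = 0.2071 m³/s
w_5 = (2.77 − 0.92)/2 = 0.925 m; q_5 = 0.30 × 1.17 × 0.925 = 0.3247 m³/s
w_6 = (3.16 − 2.47)/2 = 0.345 m; q_6 = 0.24 × 0.76 × 0.345 = 0.06293 m³/s
w_7 = (3.16 − 2.77)/2 = 0.195 m; q_7 = 0.13 × 0.38 × 0.195 = 0.009633 m³/s
Q = Σ qᵢ = 0.7699 m³/s

0.770 m³/s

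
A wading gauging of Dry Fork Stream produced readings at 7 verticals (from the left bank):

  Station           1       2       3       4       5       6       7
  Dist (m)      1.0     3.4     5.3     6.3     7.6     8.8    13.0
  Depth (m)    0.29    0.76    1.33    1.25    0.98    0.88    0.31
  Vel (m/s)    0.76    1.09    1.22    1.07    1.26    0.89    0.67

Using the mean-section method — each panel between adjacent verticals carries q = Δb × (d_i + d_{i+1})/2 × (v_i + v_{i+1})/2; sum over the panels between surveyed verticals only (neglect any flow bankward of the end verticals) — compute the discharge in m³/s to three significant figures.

9.77 m³/s

Panel 1-2: Δb = 2.4 m, d̄ = (0.29+0.76)/2 = 0.525, v̄ = (0.76+1.09)/2 = 0.925 → q = 2.4×0.525×0.925 = 1.166 m³/s
Panel 2-3: Δb = 1.9 m, d̄ = (0.76+1.33)/2 = 1.045, v̄ = (1.09+1.22)/2 = 1.155 → q = 1.9×1.045×1.155 = 2.293 m³/s
Panel 3-4: Δb = 1 m, d̄ = (1.33+1.25)/2 = 1.29, v̄ = (1.22+1.07)/2 = 1.145 → q = 1×1.29×1.145 = 1.477 m³/s
Panel 4-5: Δb = 1.3 m, d̄ = (1.25+0.98)/2 = 1.115, v̄ = (1.07+1.26)/2 = 1.165 → q = 1.3×1.115×1.165 = 1.689 m³/s
Panel 5-6: Δb = 1.2 m, d̄ = (0.98+0.88)/2 = 0.93, v̄ = (1.26+0.89)/2 = 1.075 → q = 1.2×0.93×1.075 = 1.200 m³/s
Panel 6-7: Δb = 4.2 m, d̄ = (0.88+0.31)/2 = 0.595, v̄ = (0.89+0.67)/2 = 0.78 → q = 4.2×0.595×0.78 = 1.949 m³/s
Q = Σ q = 9.773 m³/s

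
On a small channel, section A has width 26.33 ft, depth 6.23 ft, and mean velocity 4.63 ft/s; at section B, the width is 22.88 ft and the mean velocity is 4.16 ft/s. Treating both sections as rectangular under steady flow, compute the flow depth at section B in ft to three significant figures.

Q = A₁V₁ = (26.33×6.23) × 4.63 = 759.5 ft³/s
d₂ = Q/(b₂ V₂) = 759.5/(22.88×4.16) = 7.979 ft

7.98 ft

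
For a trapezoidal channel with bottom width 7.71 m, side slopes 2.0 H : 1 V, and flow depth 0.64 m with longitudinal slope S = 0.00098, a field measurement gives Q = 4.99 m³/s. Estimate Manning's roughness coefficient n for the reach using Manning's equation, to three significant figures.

A = (b + z·y)·y = (7.71 + 2.0×0.64)×0.64 = 5.754 m²
P = b + 2y√(1+z²) = 7.71 + 2×0.64×√(1+2.0²) = 10.57 m
R = A/P = 5.754/10.57 = 0.5442 m
n = (1/Q)·A·R^(2/3)·S^(1/2) = (1/4.99) × 5.754 × 0.6666 × 0.03130 = 0.02406

0.0241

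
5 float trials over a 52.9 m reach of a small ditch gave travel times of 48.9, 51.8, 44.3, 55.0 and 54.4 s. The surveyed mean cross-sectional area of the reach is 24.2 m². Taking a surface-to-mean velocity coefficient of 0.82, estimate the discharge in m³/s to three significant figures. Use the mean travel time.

20.6 m³/s

t̄ = (48.9 + 51.8 + 44.3 + 55.0 + 54.4) / 5 = 50.88 s
v_surface = L / t̄ = 52.9 / 50.88 = 1.040 m/s
v_mean = 0.82 × 1.040 = 0.8526 m/s
Q = A × v_mean = 24.2 × 0.8526 = 20.63 m³/s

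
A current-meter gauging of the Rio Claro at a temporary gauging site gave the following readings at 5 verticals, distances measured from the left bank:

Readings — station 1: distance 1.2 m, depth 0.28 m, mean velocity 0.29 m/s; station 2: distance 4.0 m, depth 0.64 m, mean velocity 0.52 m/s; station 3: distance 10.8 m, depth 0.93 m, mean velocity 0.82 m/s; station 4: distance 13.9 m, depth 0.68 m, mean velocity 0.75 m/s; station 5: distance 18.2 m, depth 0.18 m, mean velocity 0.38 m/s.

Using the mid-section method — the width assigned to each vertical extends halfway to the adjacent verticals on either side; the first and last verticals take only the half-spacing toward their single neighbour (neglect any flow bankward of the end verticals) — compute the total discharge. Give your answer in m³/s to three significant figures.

w_1 = (4.0 − 1.2)/2 = 1.4 m; q_1 = 0.29 × 0.28 × 1.4 = 0.1137 m³/s
w_2 = (10.8 − 1.2)/2 = 4.8 m; q_2 = 0.52 × 0.64 × 4.8 = 1.597 m³/s
w_3 = (13.9 − 4.0)/2 = 4.95 m; q_3 = 0.82 × 0.93 × 4.95 = 3.775 m³/s
w_4 = (18.2 − 10.8)/2 = 3.7 m; q_4 = 0.75 × 0.68 × 3.7 = 1.887 m³/s
w_5 = (18.2 − 13.9)/2 = 2.15 m; q_5 = 0.38 × 0.18 × 2.15 = 0.1471 m³/s
Q = Σ qᵢ = 7.520 m³/s

7.52 m³/s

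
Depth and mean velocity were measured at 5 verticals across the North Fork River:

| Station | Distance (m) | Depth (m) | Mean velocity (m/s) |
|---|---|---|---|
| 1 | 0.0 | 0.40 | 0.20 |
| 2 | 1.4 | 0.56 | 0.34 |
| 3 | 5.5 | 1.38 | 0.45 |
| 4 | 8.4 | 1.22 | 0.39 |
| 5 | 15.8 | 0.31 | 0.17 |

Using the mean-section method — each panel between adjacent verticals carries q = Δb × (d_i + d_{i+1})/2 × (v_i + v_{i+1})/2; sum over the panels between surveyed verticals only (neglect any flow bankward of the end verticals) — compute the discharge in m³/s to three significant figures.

Panel 1-2: Δb = 1.4 m, d̄ = (0.40+0.56)/2 = 0.48, v̄ = (0.20+0.34)/2 = 0.27 → q = 1.4×0.48×0.27 = 0.1814 m³/s
Panel 2-3: Δb = 4.1 m, d̄ = (0.56+1.38)/2 = 0.97, v̄ = (0.34+0.45)/2 = 0.395 → q = 4.1×0.97×0.395 = 1.571 m³/s
Panel 3-4: Δb = 2.9 m, d̄ = (1.38+1.22)/2 = 1.3, v̄ = (0.45+0.39)/2 = 0.42 → q = 2.9×1.3×0.42 = 1.583 m³/s
Panel 4-5: Δb = 7.4 m, d̄ = (1.22+0.31)/2 = 0.765, v̄ = (0.39+0.17)/2 = 0.28 → q = 7.4×0.765×0.28 = 1.585 m³/s
Q = Σ q = 4.921 m³/s

4.92 m³/s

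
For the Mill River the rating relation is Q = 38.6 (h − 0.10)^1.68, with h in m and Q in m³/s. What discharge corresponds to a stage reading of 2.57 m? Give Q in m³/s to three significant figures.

176 m³/s

Q = 38.6 × (2.57 − 0.10)^1.68 = 38.6 × 2.47^1.68 = 176.3 m³/s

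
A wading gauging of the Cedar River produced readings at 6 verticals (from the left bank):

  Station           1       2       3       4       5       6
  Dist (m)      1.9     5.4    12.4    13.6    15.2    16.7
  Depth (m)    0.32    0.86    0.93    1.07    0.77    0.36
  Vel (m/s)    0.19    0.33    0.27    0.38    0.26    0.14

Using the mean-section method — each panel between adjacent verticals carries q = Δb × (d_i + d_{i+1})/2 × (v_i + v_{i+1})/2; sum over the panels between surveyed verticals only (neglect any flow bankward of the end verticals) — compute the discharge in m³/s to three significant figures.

3.45 m³/s

Panel 1-2: Δb = 3.5 m, d̄ = (0.32+0.86)/2 = 0.59, v̄ = (0.19+0.33)/2 = 0.26 → q = 3.5×0.59×0.26 = 0.5369 m³/s
Panel 2-3: Δb = 7 m, d̄ = (0.86+0.93)/2 = 0.895, v̄ = (0.33+0.27)/2 = 0.3 → q = 7×0.895×0.3 = 1.880 m³/s
Panel 3-4: Δb = 1.2 m, d̄ = (0.93+1.07)/2 = 1, v̄ = (0.27+0.38)/2 = 0.325 → q = 1.2×1×0.325 = 0.3900 m³/s
Panel 4-5: Δb = 1.6 m, d̄ = (1.07+0.77)/2 = 0.92, v̄ = (0.38+0.26)/2 = 0.32 → q = 1.6×0.92×0.32 = 0.4710 m³/s
Panel 5-6: Δb = 1.5 m, d̄ = (0.77+0.36)/2 = 0.565, v̄ = (0.26+0.14)/2 = 0.2 → q = 1.5×0.565×0.2 = 0.1695 m³/s
Q = Σ q = 3.447 m³/s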